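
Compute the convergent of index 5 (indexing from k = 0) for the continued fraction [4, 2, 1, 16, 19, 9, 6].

Using pₖ = aₖpₖ₋₁ + pₖ₋₂, qₖ = aₖqₖ₋₁ + qₖ₋₂ (with p₋₁=1, p₋₂=0, q₋₁=0, q₋₂=1):
  k=0: a=4, p=4, q=1
  k=1: a=2, p=9, q=2
  k=2: a=1, p=13, q=3
  k=3: a=16, p=217, q=50
  k=4: a=19, p=4136, q=953
  k=5: a=9, p=37441, q=8627

37441/8627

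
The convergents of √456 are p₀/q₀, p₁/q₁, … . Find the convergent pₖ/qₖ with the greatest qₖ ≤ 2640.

√456 = [21; 2, 1, 4, 1, 2, 42, …] (period length 6).
Convergents:
  p_0/q_0 = 21/1
  p_1/q_1 = 43/2
  p_2/q_2 = 64/3
  p_3/q_3 = 299/14
  p_4/q_4 = 363/17
  p_5/q_5 = 1025/48
  p_6/q_6 = 43413/2033
  p_7/q_7 = 87851/4114
q_6 = 2033 ≤ 2640 < 4114 = q_7, so the answer is 43413/2033.

43413/2033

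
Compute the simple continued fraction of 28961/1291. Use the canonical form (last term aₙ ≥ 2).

28961 = 22·1291 + 559
1291 = 2·559 + 173
559 = 3·173 + 40
173 = 4·40 + 13
40 = 3·13 + 1
13 = 13·1 + 0  (stop)
So 28961/1291 = [22; 2, 3, 4, 3, 13].

[22; 2, 3, 4, 3, 13]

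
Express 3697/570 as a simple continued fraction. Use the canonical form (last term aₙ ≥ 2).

[6; 2, 17, 3, 5]

3697 = 6·570 + 277
570 = 2·277 + 16
277 = 17·16 + 5
16 = 3·5 + 1
5 = 5·1 + 0  (stop)
So 3697/570 = [6; 2, 17, 3, 5].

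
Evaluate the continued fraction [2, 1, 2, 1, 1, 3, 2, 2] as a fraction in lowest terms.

378/139

Using pₖ = aₖpₖ₋₁ + pₖ₋₂ and qₖ = aₖqₖ₋₁ + qₖ₋₂:
  k=0: a=2, p=2, q=1
  k=1: a=1, p=3, q=1
  k=2: a=2, p=8, q=3
  k=3: a=1, p=11, q=4
  k=4: a=1, p=19, q=7
  k=5: a=3, p=68, q=25
  k=6: a=2, p=155, q=57
  k=7: a=2, p=378, q=139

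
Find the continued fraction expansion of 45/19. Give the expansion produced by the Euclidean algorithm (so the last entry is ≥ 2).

[2; 2, 1, 2, 2]

45 = 2×19 + 7
19 = 2×7 + 5
7 = 1×5 + 2
5 = 2×2 + 1
2 = 2×1 + 0  (stop)
So 45/19 = [2; 2, 1, 2, 2].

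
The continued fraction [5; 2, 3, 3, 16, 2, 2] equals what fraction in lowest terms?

Fold from the inside: start with 2/1.
  2 + 1/2 = 5/2
  16 + 2/5 = 82/5
  3 + 5/82 = 251/82
  3 + 82/251 = 835/251
  2 + 251/835 = 1921/835
  5 + 835/1921 = 10440/1921

10440/1921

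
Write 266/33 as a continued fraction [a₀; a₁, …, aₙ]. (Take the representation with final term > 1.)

266 = 8·33 + 2
33 = 16·2 + 1
2 = 2·1 + 0  (stop)
So 266/33 = [8; 16, 2].

[8; 16, 2]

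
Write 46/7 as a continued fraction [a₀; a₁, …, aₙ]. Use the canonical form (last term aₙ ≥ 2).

46 = 6×7 + 4
7 = 1×4 + 3
4 = 1×3 + 1
3 = 3×1 + 0  (stop)
So 46/7 = [6; 1, 1, 3].

[6; 1, 1, 3]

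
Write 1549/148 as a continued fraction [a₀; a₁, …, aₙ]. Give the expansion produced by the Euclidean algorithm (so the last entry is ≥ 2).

1549 = 10*148 + 69
148 = 2*69 + 10
69 = 6*10 + 9
10 = 1*9 + 1
9 = 9*1 + 0  (stop)
So 1549/148 = [10; 2, 6, 1, 9].

[10; 2, 6, 1, 9]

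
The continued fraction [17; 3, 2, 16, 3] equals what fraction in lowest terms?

6085/352

Fold from the inside: start with 3/1.
  16 + 1/3 = 49/3
  2 + 3/49 = 101/49
  3 + 49/101 = 352/101
  17 + 101/352 = 6085/352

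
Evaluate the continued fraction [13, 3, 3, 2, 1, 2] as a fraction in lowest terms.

Using pₖ = aₖpₖ₋₁ + pₖ₋₂ and qₖ = aₖqₖ₋₁ + qₖ₋₂:
  k=0: a=13, p=13, q=1
  k=1: a=3, p=40, q=3
  k=2: a=3, p=133, q=10
  k=3: a=2, p=306, q=23
  k=4: a=1, p=439, q=33
  k=5: a=2, p=1184, q=89

1184/89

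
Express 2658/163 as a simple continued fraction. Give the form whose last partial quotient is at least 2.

2658 = 16·163 + 50
163 = 3·50 + 13
50 = 3·13 + 11
13 = 1·11 + 2
11 = 5·2 + 1
2 = 2·1 + 0  (stop)
So 2658/163 = [16; 3, 3, 1, 5, 2].

[16; 3, 3, 1, 5, 2]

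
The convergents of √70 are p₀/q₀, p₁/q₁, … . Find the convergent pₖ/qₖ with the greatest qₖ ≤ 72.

√70 = [8; 2, 1, 2, 1, 2, 16, …] (period length 6).
Convergents:
  p_0/q_0 = 8/1
  p_1/q_1 = 17/2
  p_2/q_2 = 25/3
  p_3/q_3 = 67/8
  p_4/q_4 = 92/11
  p_5/q_5 = 251/30
  p_6/q_6 = 4108/491
q_5 = 30 ≤ 72 < 491 = q_6, so the answer is 251/30.

251/30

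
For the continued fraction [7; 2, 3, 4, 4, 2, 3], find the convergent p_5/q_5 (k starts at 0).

Using pₖ = aₖpₖ₋₁ + pₖ₋₂, qₖ = aₖqₖ₋₁ + qₖ₋₂ (with p₋₁=1, p₋₂=0, q₋₁=0, q₋₂=1):
  k=0: a=7, p=7, q=1
  k=1: a=2, p=15, q=2
  k=2: a=3, p=52, q=7
  k=3: a=4, p=223, q=30
  k=4: a=4, p=944, q=127
  k=5: a=2, p=2111, q=284

2111/284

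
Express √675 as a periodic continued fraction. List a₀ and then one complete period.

a₀ = ⌊√675⌋ = 25.
With m₀=0, d₀=1 and mₖ₊₁ = dₖaₖ − mₖ, dₖ₊₁ = (n − mₖ₊₁²)/dₖ, aₖ₊₁ = ⌊(a₀+mₖ₊₁)/dₖ₊₁⌋:
  k=1: m=25, d=50, a=1
  k=2: m=25, d=1, a=50
d=1 and a=2a₀=50 at k=2, so the next step gives (m, d) = (25, 50) again — its k=1 value — and the period has length 2.

[25; 1, 50]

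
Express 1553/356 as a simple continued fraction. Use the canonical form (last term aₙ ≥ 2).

1553 = 4*356 + 129
356 = 2*129 + 98
129 = 1*98 + 31
98 = 3*31 + 5
31 = 6*5 + 1
5 = 5*1 + 0  (stop)
So 1553/356 = [4; 2, 1, 3, 6, 5].

[4; 2, 1, 3, 6, 5]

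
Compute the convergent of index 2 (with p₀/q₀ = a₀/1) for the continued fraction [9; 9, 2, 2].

Using pₖ = aₖpₖ₋₁ + pₖ₋₂, qₖ = aₖqₖ₋₁ + qₖ₋₂ (with p₋₁=1, p₋₂=0, q₋₁=0, q₋₂=1):
  k=0: a=9, p=9, q=1
  k=1: a=9, p=82, q=9
  k=2: a=2, p=173, q=19

173/19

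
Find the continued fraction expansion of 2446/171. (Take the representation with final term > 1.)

[14; 3, 3, 2, 7]

2446 = 14·171 + 52
171 = 3·52 + 15
52 = 3·15 + 7
15 = 2·7 + 1
7 = 7·1 + 0  (stop)
So 2446/171 = [14; 3, 3, 2, 7].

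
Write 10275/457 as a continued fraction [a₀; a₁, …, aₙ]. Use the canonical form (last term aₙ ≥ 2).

10275 = 22·457 + 221
457 = 2·221 + 15
221 = 14·15 + 11
15 = 1·11 + 4
11 = 2·4 + 3
4 = 1·3 + 1
3 = 3·1 + 0  (stop)
So 10275/457 = [22; 2, 14, 1, 2, 1, 3].

[22; 2, 14, 1, 2, 1, 3]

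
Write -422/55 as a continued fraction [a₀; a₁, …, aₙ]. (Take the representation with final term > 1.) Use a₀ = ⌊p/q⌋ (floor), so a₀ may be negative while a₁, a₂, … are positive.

-422 = -8×55 + 18
55 = 3×18 + 1
18 = 18×1 + 0  (stop)
So -422/55 = [-8; 3, 18].

[-8; 3, 18]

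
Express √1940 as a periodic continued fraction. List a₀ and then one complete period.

a₀ = ⌊√1940⌋ = 44.
With m₀=0, d₀=1 and mₖ₊₁ = dₖaₖ − mₖ, dₖ₊₁ = (n − mₖ₊₁²)/dₖ, aₖ₊₁ = ⌊(a₀+mₖ₊₁)/dₖ₊₁⌋:
  k=1: m=44, d=4, a=22
  k=2: m=44, d=1, a=88
d=1 and a=2a₀=88 at k=2, so the next step gives (m, d) = (44, 4) again — its k=1 value — and the period has length 2.

[44; 22, 88]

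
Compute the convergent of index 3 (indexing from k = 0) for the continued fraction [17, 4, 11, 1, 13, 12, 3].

845/49

Using pₖ = aₖpₖ₋₁ + pₖ₋₂, qₖ = aₖqₖ₋₁ + qₖ₋₂ (with p₋₁=1, p₋₂=0, q₋₁=0, q₋₂=1):
  k=0: a=17, p=17, q=1
  k=1: a=4, p=69, q=4
  k=2: a=11, p=776, q=45
  k=3: a=1, p=845, q=49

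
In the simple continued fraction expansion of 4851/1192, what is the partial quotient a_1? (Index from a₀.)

4851 = 4·1192 + 83   →  a_0 = 4
1192 = 14·83 + 30   →  a_1 = 14

14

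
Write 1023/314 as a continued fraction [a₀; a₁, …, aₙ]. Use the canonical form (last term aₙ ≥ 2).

1023 = 3·314 + 81
314 = 3·81 + 71
81 = 1·71 + 10
71 = 7·10 + 1
10 = 10·1 + 0  (stop)
So 1023/314 = [3; 3, 1, 7, 10].

[3; 3, 1, 7, 10]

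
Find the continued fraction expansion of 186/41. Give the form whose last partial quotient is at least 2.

[4; 1, 1, 6, 3]

186 = 4·41 + 22
41 = 1·22 + 19
22 = 1·19 + 3
19 = 6·3 + 1
3 = 3·1 + 0  (stop)
So 186/41 = [4; 1, 1, 6, 3].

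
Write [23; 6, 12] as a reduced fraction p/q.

1691/73

Fold from the inside: start with 12/1.
  6 + 1/12 = 73/12
  23 + 12/73 = 1691/73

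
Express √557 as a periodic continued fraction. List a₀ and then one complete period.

a₀ = ⌊√557⌋ = 23.
With m₀=0, d₀=1 and mₖ₊₁ = dₖaₖ − mₖ, dₖ₊₁ = (n − mₖ₊₁²)/dₖ, aₖ₊₁ = ⌊(a₀+mₖ₊₁)/dₖ₊₁⌋:
  k=1: m=23, d=28, a=1
  k=2: m=5, d=19, a=1
  k=3: m=14, d=19, a=1
  k=4: m=5, d=28, a=1
  k=5: m=23, d=1, a=46
d=1 and a=2a₀=46 at k=5, so the next step gives (m, d) = (23, 28) again — its k=1 value — and the period has length 5.

[23; 1, 1, 1, 1, 46]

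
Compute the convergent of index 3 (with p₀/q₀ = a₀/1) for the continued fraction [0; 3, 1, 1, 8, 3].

2/7

Using pₖ = aₖpₖ₋₁ + pₖ₋₂, qₖ = aₖqₖ₋₁ + qₖ₋₂ (with p₋₁=1, p₋₂=0, q₋₁=0, q₋₂=1):
  k=0: a=0, p=0, q=1
  k=1: a=3, p=1, q=3
  k=2: a=1, p=1, q=4
  k=3: a=1, p=2, q=7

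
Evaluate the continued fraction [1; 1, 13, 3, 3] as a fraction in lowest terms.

276/143

Fold from the inside: start with 3/1.
  3 + 1/3 = 10/3
  13 + 3/10 = 133/10
  1 + 10/133 = 143/133
  1 + 133/143 = 276/143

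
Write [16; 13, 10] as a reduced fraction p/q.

2106/131

Fold from the inside: start with 10/1.
  13 + 1/10 = 131/10
  16 + 10/131 = 2106/131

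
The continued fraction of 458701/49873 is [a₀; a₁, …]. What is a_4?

458701 = 9·49873 + 9844   →  a_0 = 9
49873 = 5·9844 + 653   →  a_1 = 5
9844 = 15·653 + 49   →  a_2 = 15
653 = 13·49 + 16   →  a_3 = 13
49 = 3·16 + 1   →  a_4 = 3

3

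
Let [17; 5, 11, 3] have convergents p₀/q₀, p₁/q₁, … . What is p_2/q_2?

Using pₖ = aₖpₖ₋₁ + pₖ₋₂, qₖ = aₖqₖ₋₁ + qₖ₋₂ (with p₋₁=1, p₋₂=0, q₋₁=0, q₋₂=1):
  k=0: a=17, p=17, q=1
  k=1: a=5, p=86, q=5
  k=2: a=11, p=963, q=56

963/56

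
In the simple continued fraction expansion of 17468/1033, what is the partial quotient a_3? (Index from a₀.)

17468 = 16·1033 + 940   →  a_0 = 16
1033 = 1·940 + 93   →  a_1 = 1
940 = 10·93 + 10   →  a_2 = 10
93 = 9·10 + 3   →  a_3 = 9

9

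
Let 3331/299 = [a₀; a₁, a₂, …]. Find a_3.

3331 = 11·299 + 42   →  a_0 = 11
299 = 7·42 + 5   →  a_1 = 7
42 = 8·5 + 2   →  a_2 = 8
5 = 2·2 + 1   →  a_3 = 2

2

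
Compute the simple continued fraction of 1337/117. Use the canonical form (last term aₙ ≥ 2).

1337 = 11*117 + 50
117 = 2*50 + 17
50 = 2*17 + 16
17 = 1*16 + 1
16 = 16*1 + 0  (stop)
So 1337/117 = [11; 2, 2, 1, 16].

[11; 2, 2, 1, 16]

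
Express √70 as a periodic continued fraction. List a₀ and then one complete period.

[8; 2, 1, 2, 1, 2, 16]

a₀ = ⌊√70⌋ = 8.
With m₀=0, d₀=1 and mₖ₊₁ = dₖaₖ − mₖ, dₖ₊₁ = (n − mₖ₊₁²)/dₖ, aₖ₊₁ = ⌊(a₀+mₖ₊₁)/dₖ₊₁⌋:
  k=1: m=8, d=6, a=2
  k=2: m=4, d=9, a=1
  k=3: m=5, d=5, a=2
  k=4: m=5, d=9, a=1
  k=5: m=4, d=6, a=2
  k=6: m=8, d=1, a=16
d=1 and a=2a₀=16 at k=6, so the next step gives (m, d) = (8, 6) again — its k=1 value — and the period has length 6.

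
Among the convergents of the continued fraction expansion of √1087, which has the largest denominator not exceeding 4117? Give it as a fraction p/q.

71775/2177

√1087 = [32; 1, 31, 1, 64, …] (period length 4).
Convergents:
  p_0/q_0 = 32/1
  p_1/q_1 = 33/1
  p_2/q_2 = 1055/32
  p_3/q_3 = 1088/33
  p_4/q_4 = 70687/2144
  p_5/q_5 = 71775/2177
  p_6/q_6 = 2295712/69631
q_5 = 2177 ≤ 4117 < 69631 = q_6, so the answer is 71775/2177.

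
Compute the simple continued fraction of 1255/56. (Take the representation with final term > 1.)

[22; 2, 2, 3, 3]

1255 = 22*56 + 23
56 = 2*23 + 10
23 = 2*10 + 3
10 = 3*3 + 1
3 = 3*1 + 0  (stop)
So 1255/56 = [22; 2, 2, 3, 3].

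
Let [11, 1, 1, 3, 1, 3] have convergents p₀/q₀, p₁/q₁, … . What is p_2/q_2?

23/2

Using pₖ = aₖpₖ₋₁ + pₖ₋₂, qₖ = aₖqₖ₋₁ + qₖ₋₂ (with p₋₁=1, p₋₂=0, q₋₁=0, q₋₂=1):
  k=0: a=11, p=11, q=1
  k=1: a=1, p=12, q=1
  k=2: a=1, p=23, q=2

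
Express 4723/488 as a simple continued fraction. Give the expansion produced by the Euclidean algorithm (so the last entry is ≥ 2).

[9; 1, 2, 9, 4, 4]

4723 = 9·488 + 331
488 = 1·331 + 157
331 = 2·157 + 17
157 = 9·17 + 4
17 = 4·4 + 1
4 = 4·1 + 0  (stop)
So 4723/488 = [9; 1, 2, 9, 4, 4].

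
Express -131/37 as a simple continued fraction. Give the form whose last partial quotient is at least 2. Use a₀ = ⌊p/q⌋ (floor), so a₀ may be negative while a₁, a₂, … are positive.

[-4; 2, 5, 1, 2]

-131 = -4*37 + 17
37 = 2*17 + 3
17 = 5*3 + 2
3 = 1*2 + 1
2 = 2*1 + 0  (stop)
So -131/37 = [-4; 2, 5, 1, 2].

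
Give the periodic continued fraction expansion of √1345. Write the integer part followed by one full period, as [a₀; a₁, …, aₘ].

[36; 1, 2, 14, 2, 1, 72]

a₀ = ⌊√1345⌋ = 36.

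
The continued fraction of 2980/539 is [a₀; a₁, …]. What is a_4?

5

2980 = 5·539 + 285   →  a_0 = 5
539 = 1·285 + 254   →  a_1 = 1
285 = 1·254 + 31   →  a_2 = 1
254 = 8·31 + 6   →  a_3 = 8
31 = 5·6 + 1   →  a_4 = 5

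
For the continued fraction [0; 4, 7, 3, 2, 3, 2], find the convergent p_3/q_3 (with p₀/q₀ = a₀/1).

22/91

Using pₖ = aₖpₖ₋₁ + pₖ₋₂, qₖ = aₖqₖ₋₁ + qₖ₋₂ (with p₋₁=1, p₋₂=0, q₋₁=0, q₋₂=1):
  k=0: a=0, p=0, q=1
  k=1: a=4, p=1, q=4
  k=2: a=7, p=7, q=29
  k=3: a=3, p=22, q=91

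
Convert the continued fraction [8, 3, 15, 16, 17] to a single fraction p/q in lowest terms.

104984/12609

Fold from the inside: start with 17/1.
  16 + 1/17 = 273/17
  15 + 17/273 = 4112/273
  3 + 273/4112 = 12609/4112
  8 + 4112/12609 = 104984/12609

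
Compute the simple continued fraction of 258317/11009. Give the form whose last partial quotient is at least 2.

258317 = 23·11009 + 5110
11009 = 2·5110 + 789
5110 = 6·789 + 376
789 = 2·376 + 37
376 = 10·37 + 6
37 = 6·6 + 1
6 = 6·1 + 0  (stop)
So 258317/11009 = [23; 2, 6, 2, 10, 6, 6].

[23; 2, 6, 2, 10, 6, 6]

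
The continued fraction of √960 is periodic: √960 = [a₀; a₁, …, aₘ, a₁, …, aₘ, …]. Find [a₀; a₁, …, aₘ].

a₀ = ⌊√960⌋ = 30.
With m₀=0, d₀=1 and mₖ₊₁ = dₖaₖ − mₖ, dₖ₊₁ = (n − mₖ₊₁²)/dₖ, aₖ₊₁ = ⌊(a₀+mₖ₊₁)/dₖ₊₁⌋:
  k=1: m=30, d=60, a=1
  k=2: m=30, d=1, a=60
d=1 and a=2a₀=60 at k=2, so the next step gives (m, d) = (30, 60) again — its k=1 value — and the period has length 2.

[30; 1, 60]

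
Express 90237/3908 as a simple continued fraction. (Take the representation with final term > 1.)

[23; 11, 14, 8, 3]

90237 = 23×3908 + 353
3908 = 11×353 + 25
353 = 14×25 + 3
25 = 8×3 + 1
3 = 3×1 + 0  (stop)
So 90237/3908 = [23; 11, 14, 8, 3].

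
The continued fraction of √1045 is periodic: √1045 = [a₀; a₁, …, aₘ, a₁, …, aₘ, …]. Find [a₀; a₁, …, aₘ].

a₀ = ⌊√1045⌋ = 32.

[32; 3, 15, 1, 4, 1, 15, 3, 64]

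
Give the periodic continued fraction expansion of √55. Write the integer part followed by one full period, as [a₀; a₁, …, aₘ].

[7; 2, 2, 2, 14]

a₀ = ⌊√55⌋ = 7.
With m₀=0, d₀=1 and mₖ₊₁ = dₖaₖ − mₖ, dₖ₊₁ = (n − mₖ₊₁²)/dₖ, aₖ₊₁ = ⌊(a₀+mₖ₊₁)/dₖ₊₁⌋:
  k=1: m=7, d=6, a=2
  k=2: m=5, d=5, a=2
  k=3: m=5, d=6, a=2
  k=4: m=7, d=1, a=14
d=1 and a=2a₀=14 at k=4, so the next step gives (m, d) = (7, 6) again — its k=1 value — and the period has length 4.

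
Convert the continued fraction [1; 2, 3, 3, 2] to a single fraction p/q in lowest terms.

76/53

Fold from the inside: start with 2/1.
  3 + 1/2 = 7/2
  3 + 2/7 = 23/7
  2 + 7/23 = 53/23
  1 + 23/53 = 76/53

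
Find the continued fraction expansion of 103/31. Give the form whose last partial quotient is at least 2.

103 = 3·31 + 10
31 = 3·10 + 1
10 = 10·1 + 0  (stop)
So 103/31 = [3; 3, 10].

[3; 3, 10]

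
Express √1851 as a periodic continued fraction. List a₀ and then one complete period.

[43; 43, 86]

a₀ = ⌊√1851⌋ = 43.
With m₀=0, d₀=1 and mₖ₊₁ = dₖaₖ − mₖ, dₖ₊₁ = (n − mₖ₊₁²)/dₖ, aₖ₊₁ = ⌊(a₀+mₖ₊₁)/dₖ₊₁⌋:
  k=1: m=43, d=2, a=43
  k=2: m=43, d=1, a=86
d=1 and a=2a₀=86 at k=2, so the next step gives (m, d) = (43, 2) again — its k=1 value — and the period has length 2.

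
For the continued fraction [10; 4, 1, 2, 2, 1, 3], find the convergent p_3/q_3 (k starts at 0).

143/14

Using pₖ = aₖpₖ₋₁ + pₖ₋₂, qₖ = aₖqₖ₋₁ + qₖ₋₂ (with p₋₁=1, p₋₂=0, q₋₁=0, q₋₂=1):
  k=0: a=10, p=10, q=1
  k=1: a=4, p=41, q=4
  k=2: a=1, p=51, q=5
  k=3: a=2, p=143, q=14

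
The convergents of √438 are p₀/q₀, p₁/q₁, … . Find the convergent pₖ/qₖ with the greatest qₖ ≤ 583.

11992/573

√438 = [20; 1, 12, 1, 40, …] (period length 4).
Convergents:
  p_0/q_0 = 20/1
  p_1/q_1 = 21/1
  p_2/q_2 = 272/13
  p_3/q_3 = 293/14
  p_4/q_4 = 11992/573
  p_5/q_5 = 12285/587
q_4 = 573 ≤ 583 < 587 = q_5, so the answer is 11992/573.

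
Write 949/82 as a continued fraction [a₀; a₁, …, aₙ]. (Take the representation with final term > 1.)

[11; 1, 1, 2, 1, 11]

949 = 11*82 + 47
82 = 1*47 + 35
47 = 1*35 + 12
35 = 2*12 + 11
12 = 1*11 + 1
11 = 11*1 + 0  (stop)
So 949/82 = [11; 1, 1, 2, 1, 11].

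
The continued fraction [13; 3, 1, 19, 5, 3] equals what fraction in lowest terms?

16911/1276

Using pₖ = aₖpₖ₋₁ + pₖ₋₂ and qₖ = aₖqₖ₋₁ + qₖ₋₂:
  k=0: a=13, p=13, q=1
  k=1: a=3, p=40, q=3
  k=2: a=1, p=53, q=4
  k=3: a=19, p=1047, q=79
  k=4: a=5, p=5288, q=399
  k=5: a=3, p=16911, q=1276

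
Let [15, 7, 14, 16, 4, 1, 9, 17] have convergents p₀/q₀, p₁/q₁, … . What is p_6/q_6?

1195400/78949

Using pₖ = aₖpₖ₋₁ + pₖ₋₂, qₖ = aₖqₖ₋₁ + qₖ₋₂ (with p₋₁=1, p₋₂=0, q₋₁=0, q₋₂=1):
  k=0: a=15, p=15, q=1
  k=1: a=7, p=106, q=7
  k=2: a=14, p=1499, q=99
  k=3: a=16, p=24090, q=1591
  k=4: a=4, p=97859, q=6463
  k=5: a=1, p=121949, q=8054
  k=6: a=9, p=1195400, q=78949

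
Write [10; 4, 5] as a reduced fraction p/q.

215/21

Fold from the inside: start with 5/1.
  4 + 1/5 = 21/5
  10 + 5/21 = 215/21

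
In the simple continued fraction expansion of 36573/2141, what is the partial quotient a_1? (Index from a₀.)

36573 = 17·2141 + 176   →  a_0 = 17
2141 = 12·176 + 29   →  a_1 = 12

12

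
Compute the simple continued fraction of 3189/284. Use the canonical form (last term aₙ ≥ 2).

[11; 4, 2, 1, 2, 2, 3]

3189 = 11*284 + 65
284 = 4*65 + 24
65 = 2*24 + 17
24 = 1*17 + 7
17 = 2*7 + 3
7 = 2*3 + 1
3 = 3*1 + 0  (stop)
So 3189/284 = [11; 4, 2, 1, 2, 2, 3].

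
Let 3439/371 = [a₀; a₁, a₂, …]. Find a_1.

3

3439 = 9·371 + 100   →  a_0 = 9
371 = 3·100 + 71   →  a_1 = 3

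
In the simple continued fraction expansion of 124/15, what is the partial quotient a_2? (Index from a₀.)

1

124 = 8·15 + 4   →  a_0 = 8
15 = 3·4 + 3   →  a_1 = 3
4 = 1·3 + 1   →  a_2 = 1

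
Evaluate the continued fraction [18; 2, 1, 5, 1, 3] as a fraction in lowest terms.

Using pₖ = aₖpₖ₋₁ + pₖ₋₂ and qₖ = aₖqₖ₋₁ + qₖ₋₂:
  k=0: a=18, p=18, q=1
  k=1: a=2, p=37, q=2
  k=2: a=1, p=55, q=3
  k=3: a=5, p=312, q=17
  k=4: a=1, p=367, q=20
  k=5: a=3, p=1413, q=77

1413/77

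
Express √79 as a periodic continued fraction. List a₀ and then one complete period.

a₀ = ⌊√79⌋ = 8.
With m₀=0, d₀=1 and mₖ₊₁ = dₖaₖ − mₖ, dₖ₊₁ = (n − mₖ₊₁²)/dₖ, aₖ₊₁ = ⌊(a₀+mₖ₊₁)/dₖ₊₁⌋:
  k=1: m=8, d=15, a=1
  k=2: m=7, d=2, a=7
  k=3: m=7, d=15, a=1
  k=4: m=8, d=1, a=16
d=1 and a=2a₀=16 at k=4, so the next step gives (m, d) = (8, 15) again — its k=1 value — and the period has length 4.

[8; 1, 7, 1, 16]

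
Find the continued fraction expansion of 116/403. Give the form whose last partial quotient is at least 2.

116 = 0*403 + 116
403 = 3*116 + 55
116 = 2*55 + 6
55 = 9*6 + 1
6 = 6*1 + 0  (stop)
So 116/403 = [0; 3, 2, 9, 6].

[0; 3, 2, 9, 6]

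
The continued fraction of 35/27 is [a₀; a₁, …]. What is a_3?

35 = 1·27 + 8   →  a_0 = 1
27 = 3·8 + 3   →  a_1 = 3
8 = 2·3 + 2   →  a_2 = 2
3 = 1·2 + 1   →  a_3 = 1

1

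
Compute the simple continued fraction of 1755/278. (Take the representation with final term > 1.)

1755 = 6·278 + 87
278 = 3·87 + 17
87 = 5·17 + 2
17 = 8·2 + 1
2 = 2·1 + 0  (stop)
So 1755/278 = [6; 3, 5, 8, 2].

[6; 3, 5, 8, 2]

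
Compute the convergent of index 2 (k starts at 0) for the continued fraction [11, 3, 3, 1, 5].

Using pₖ = aₖpₖ₋₁ + pₖ₋₂, qₖ = aₖqₖ₋₁ + qₖ₋₂ (with p₋₁=1, p₋₂=0, q₋₁=0, q₋₂=1):
  k=0: a=11, p=11, q=1
  k=1: a=3, p=34, q=3
  k=2: a=3, p=113, q=10

113/10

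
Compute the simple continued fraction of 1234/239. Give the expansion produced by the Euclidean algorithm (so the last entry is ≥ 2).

[5; 6, 7, 1, 4]

1234 = 5·239 + 39
239 = 6·39 + 5
39 = 7·5 + 4
5 = 1·4 + 1
4 = 4·1 + 0  (stop)
So 1234/239 = [5; 6, 7, 1, 4].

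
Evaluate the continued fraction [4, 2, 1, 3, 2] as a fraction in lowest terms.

Fold from the inside: start with 2/1.
  3 + 1/2 = 7/2
  1 + 2/7 = 9/7
  2 + 7/9 = 25/9
  4 + 9/25 = 109/25

109/25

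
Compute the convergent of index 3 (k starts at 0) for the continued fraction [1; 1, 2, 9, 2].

Using pₖ = aₖpₖ₋₁ + pₖ₋₂, qₖ = aₖqₖ₋₁ + qₖ₋₂ (with p₋₁=1, p₋₂=0, q₋₁=0, q₋₂=1):
  k=0: a=1, p=1, q=1
  k=1: a=1, p=2, q=1
  k=2: a=2, p=5, q=3
  k=3: a=9, p=47, q=28

47/28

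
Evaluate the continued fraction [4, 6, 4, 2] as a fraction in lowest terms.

233/56

Fold from the inside: start with 2/1.
  4 + 1/2 = 9/2
  6 + 2/9 = 56/9
  4 + 9/56 = 233/56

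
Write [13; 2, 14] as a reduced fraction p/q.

Fold from the inside: start with 14/1.
  2 + 1/14 = 29/14
  13 + 14/29 = 391/29

391/29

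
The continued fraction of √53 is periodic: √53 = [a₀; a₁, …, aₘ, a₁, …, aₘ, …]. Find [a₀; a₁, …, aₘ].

a₀ = ⌊√53⌋ = 7.
With m₀=0, d₀=1 and mₖ₊₁ = dₖaₖ − mₖ, dₖ₊₁ = (n − mₖ₊₁²)/dₖ, aₖ₊₁ = ⌊(a₀+mₖ₊₁)/dₖ₊₁⌋:
  k=1: m=7, d=4, a=3
  k=2: m=5, d=7, a=1
  k=3: m=2, d=7, a=1
  k=4: m=5, d=4, a=3
  k=5: m=7, d=1, a=14
d=1 and a=2a₀=14 at k=5, so the next step gives (m, d) = (7, 4) again — its k=1 value — and the period has length 5.

[7; 3, 1, 1, 3, 14]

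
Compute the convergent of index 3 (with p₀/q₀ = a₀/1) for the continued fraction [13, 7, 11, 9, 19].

Using pₖ = aₖpₖ₋₁ + pₖ₋₂, qₖ = aₖqₖ₋₁ + qₖ₋₂ (with p₋₁=1, p₋₂=0, q₋₁=0, q₋₂=1):
  k=0: a=13, p=13, q=1
  k=1: a=7, p=92, q=7
  k=2: a=11, p=1025, q=78
  k=3: a=9, p=9317, q=709

9317/709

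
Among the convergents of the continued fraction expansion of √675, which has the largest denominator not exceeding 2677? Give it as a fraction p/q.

√675 = [25; 1, 50, …] (period length 2).
Convergents:
  p_0/q_0 = 25/1
  p_1/q_1 = 26/1
  p_2/q_2 = 1325/51
  p_3/q_3 = 1351/52
  p_4/q_4 = 68875/2651
  p_5/q_5 = 70226/2703
q_4 = 2651 ≤ 2677 < 2703 = q_5, so the answer is 68875/2651.

68875/2651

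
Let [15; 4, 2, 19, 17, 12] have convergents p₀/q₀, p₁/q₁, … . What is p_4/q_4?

45425/2984

Using pₖ = aₖpₖ₋₁ + pₖ₋₂, qₖ = aₖqₖ₋₁ + qₖ₋₂ (with p₋₁=1, p₋₂=0, q₋₁=0, q₋₂=1):
  k=0: a=15, p=15, q=1
  k=1: a=4, p=61, q=4
  k=2: a=2, p=137, q=9
  k=3: a=19, p=2664, q=175
  k=4: a=17, p=45425, q=2984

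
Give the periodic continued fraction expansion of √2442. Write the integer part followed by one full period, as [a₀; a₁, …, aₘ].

a₀ = ⌊√2442⌋ = 49.
With m₀=0, d₀=1 and mₖ₊₁ = dₖaₖ − mₖ, dₖ₊₁ = (n − mₖ₊₁²)/dₖ, aₖ₊₁ = ⌊(a₀+mₖ₊₁)/dₖ₊₁⌋:
  k=1: m=49, d=41, a=2
  k=2: m=33, d=33, a=2
  k=3: m=33, d=41, a=2
  k=4: m=49, d=1, a=98
d=1 and a=2a₀=98 at k=4, so the next step gives (m, d) = (49, 41) again — its k=1 value — and the period has length 4.

[49; 2, 2, 2, 98]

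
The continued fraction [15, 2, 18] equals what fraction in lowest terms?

573/37

Using pₖ = aₖpₖ₋₁ + pₖ₋₂ and qₖ = aₖqₖ₋₁ + qₖ₋₂:
  k=0: a=15, p=15, q=1
  k=1: a=2, p=31, q=2
  k=2: a=18, p=573, q=37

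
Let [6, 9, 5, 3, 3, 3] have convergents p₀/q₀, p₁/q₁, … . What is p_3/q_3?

Using pₖ = aₖpₖ₋₁ + pₖ₋₂, qₖ = aₖqₖ₋₁ + qₖ₋₂ (with p₋₁=1, p₋₂=0, q₋₁=0, q₋₂=1):
  k=0: a=6, p=6, q=1
  k=1: a=9, p=55, q=9
  k=2: a=5, p=281, q=46
  k=3: a=3, p=898, q=147

898/147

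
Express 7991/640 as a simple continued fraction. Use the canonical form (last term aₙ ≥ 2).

7991 = 12*640 + 311
640 = 2*311 + 18
311 = 17*18 + 5
18 = 3*5 + 3
5 = 1*3 + 2
3 = 1*2 + 1
2 = 2*1 + 0  (stop)
So 7991/640 = [12; 2, 17, 3, 1, 1, 2].

[12; 2, 17, 3, 1, 1, 2]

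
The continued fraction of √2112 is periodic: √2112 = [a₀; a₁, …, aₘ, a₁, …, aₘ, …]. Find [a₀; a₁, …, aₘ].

a₀ = ⌊√2112⌋ = 45.
With m₀=0, d₀=1 and mₖ₊₁ = dₖaₖ − mₖ, dₖ₊₁ = (n − mₖ₊₁²)/dₖ, aₖ₊₁ = ⌊(a₀+mₖ₊₁)/dₖ₊₁⌋:
  k=1: m=45, d=87, a=1
  k=2: m=42, d=4, a=21
  k=3: m=42, d=87, a=1
  k=4: m=45, d=1, a=90
d=1 and a=2a₀=90 at k=4, so the next step gives (m, d) = (45, 87) again — its k=1 value — and the period has length 4.

[45; 1, 21, 1, 90]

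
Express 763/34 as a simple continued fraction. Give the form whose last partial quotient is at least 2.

[22; 2, 3, 1, 3]

763 = 22×34 + 15
34 = 2×15 + 4
15 = 3×4 + 3
4 = 1×3 + 1
3 = 3×1 + 0  (stop)
So 763/34 = [22; 2, 3, 1, 3].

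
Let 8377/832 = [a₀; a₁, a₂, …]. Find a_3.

1

8377 = 10·832 + 57   →  a_0 = 10
832 = 14·57 + 34   →  a_1 = 14
57 = 1·34 + 23   →  a_2 = 1
34 = 1·23 + 11   →  a_3 = 1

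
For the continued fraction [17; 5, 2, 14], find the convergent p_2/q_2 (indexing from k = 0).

189/11

Using pₖ = aₖpₖ₋₁ + pₖ₋₂, qₖ = aₖqₖ₋₁ + qₖ₋₂ (with p₋₁=1, p₋₂=0, q₋₁=0, q₋₂=1):
  k=0: a=17, p=17, q=1
  k=1: a=5, p=86, q=5
  k=2: a=2, p=189, q=11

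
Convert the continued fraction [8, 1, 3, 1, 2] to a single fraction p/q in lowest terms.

Using pₖ = aₖpₖ₋₁ + pₖ₋₂ and qₖ = aₖqₖ₋₁ + qₖ₋₂:
  k=0: a=8, p=8, q=1
  k=1: a=1, p=9, q=1
  k=2: a=3, p=35, q=4
  k=3: a=1, p=44, q=5
  k=4: a=2, p=123, q=14

123/14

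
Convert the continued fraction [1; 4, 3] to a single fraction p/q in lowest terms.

16/13

Using pₖ = aₖpₖ₋₁ + pₖ₋₂ and qₖ = aₖqₖ₋₁ + qₖ₋₂:
  k=0: a=1, p=1, q=1
  k=1: a=4, p=5, q=4
  k=2: a=3, p=16, q=13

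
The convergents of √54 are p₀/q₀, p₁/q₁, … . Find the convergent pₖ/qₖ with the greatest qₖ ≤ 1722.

√54 = [7; 2, 1, 6, 1, 2, 14, …] (period length 6).
Convergents:
  p_0/q_0 = 7/1
  p_1/q_1 = 15/2
  p_2/q_2 = 22/3
  p_3/q_3 = 147/20
  p_4/q_4 = 169/23
  p_5/q_5 = 485/66
  p_6/q_6 = 6959/947
  p_7/q_7 = 14403/1960
q_6 = 947 ≤ 1722 < 1960 = q_7, so the answer is 6959/947.

6959/947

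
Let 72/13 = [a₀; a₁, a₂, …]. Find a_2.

72 = 5·13 + 7   →  a_0 = 5
13 = 1·7 + 6   →  a_1 = 1
7 = 1·6 + 1   →  a_2 = 1

1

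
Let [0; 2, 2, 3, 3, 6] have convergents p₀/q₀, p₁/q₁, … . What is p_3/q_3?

7/17

Using pₖ = aₖpₖ₋₁ + pₖ₋₂, qₖ = aₖqₖ₋₁ + qₖ₋₂ (with p₋₁=1, p₋₂=0, q₋₁=0, q₋₂=1):
  k=0: a=0, p=0, q=1
  k=1: a=2, p=1, q=2
  k=2: a=2, p=2, q=5
  k=3: a=3, p=7, q=17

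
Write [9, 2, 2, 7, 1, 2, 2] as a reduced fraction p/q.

2671/284

Fold from the inside: start with 2/1.
  2 + 1/2 = 5/2
  1 + 2/5 = 7/5
  7 + 5/7 = 54/7
  2 + 7/54 = 115/54
  2 + 54/115 = 284/115
  9 + 115/284 = 2671/284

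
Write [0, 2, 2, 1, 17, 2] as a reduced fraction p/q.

Fold from the inside: start with 2/1.
  17 + 1/2 = 35/2
  1 + 2/35 = 37/35
  2 + 35/37 = 109/37
  2 + 37/109 = 255/109
  0 + 109/255 = 109/255

109/255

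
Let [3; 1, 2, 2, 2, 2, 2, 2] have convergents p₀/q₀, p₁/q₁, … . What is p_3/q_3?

26/7

Using pₖ = aₖpₖ₋₁ + pₖ₋₂, qₖ = aₖqₖ₋₁ + qₖ₋₂ (with p₋₁=1, p₋₂=0, q₋₁=0, q₋₂=1):
  k=0: a=3, p=3, q=1
  k=1: a=1, p=4, q=1
  k=2: a=2, p=11, q=3
  k=3: a=2, p=26, q=7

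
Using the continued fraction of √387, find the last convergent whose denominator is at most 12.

√387 = [19; 1, 2, 19, 2, 1, 38, …] (period length 6).
Convergents:
  p_0/q_0 = 19/1
  p_1/q_1 = 20/1
  p_2/q_2 = 59/3
  p_3/q_3 = 1141/58
q_2 = 3 ≤ 12 < 58 = q_3, so the answer is 59/3.

59/3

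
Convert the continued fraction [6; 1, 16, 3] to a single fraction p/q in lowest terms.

361/52

Using pₖ = aₖpₖ₋₁ + pₖ₋₂ and qₖ = aₖqₖ₋₁ + qₖ₋₂:
  k=0: a=6, p=6, q=1
  k=1: a=1, p=7, q=1
  k=2: a=16, p=118, q=17
  k=3: a=3, p=361, q=52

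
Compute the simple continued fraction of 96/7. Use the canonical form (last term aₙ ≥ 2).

96 = 13×7 + 5
7 = 1×5 + 2
5 = 2×2 + 1
2 = 2×1 + 0  (stop)
So 96/7 = [13; 1, 2, 2].

[13; 1, 2, 2]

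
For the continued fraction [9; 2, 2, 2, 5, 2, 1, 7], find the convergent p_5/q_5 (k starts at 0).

1337/142

Using pₖ = aₖpₖ₋₁ + pₖ₋₂, qₖ = aₖqₖ₋₁ + qₖ₋₂ (with p₋₁=1, p₋₂=0, q₋₁=0, q₋₂=1):
  k=0: a=9, p=9, q=1
  k=1: a=2, p=19, q=2
  k=2: a=2, p=47, q=5
  k=3: a=2, p=113, q=12
  k=4: a=5, p=612, q=65
  k=5: a=2, p=1337, q=142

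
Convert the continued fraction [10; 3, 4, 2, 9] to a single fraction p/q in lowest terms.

2825/274

Using pₖ = aₖpₖ₋₁ + pₖ₋₂ and qₖ = aₖqₖ₋₁ + qₖ₋₂:
  k=0: a=10, p=10, q=1
  k=1: a=3, p=31, q=3
  k=2: a=4, p=134, q=13
  k=3: a=2, p=299, q=29
  k=4: a=9, p=2825, q=274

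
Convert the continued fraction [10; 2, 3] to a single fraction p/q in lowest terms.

Using pₖ = aₖpₖ₋₁ + pₖ₋₂ and qₖ = aₖqₖ₋₁ + qₖ₋₂:
  k=0: a=10, p=10, q=1
  k=1: a=2, p=21, q=2
  k=2: a=3, p=73, q=7

73/7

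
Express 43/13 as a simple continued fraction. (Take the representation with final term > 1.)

43 = 3·13 + 4
13 = 3·4 + 1
4 = 4·1 + 0  (stop)
So 43/13 = [3; 3, 4].

[3; 3, 4]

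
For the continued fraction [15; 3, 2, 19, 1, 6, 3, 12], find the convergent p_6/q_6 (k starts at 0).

Using pₖ = aₖpₖ₋₁ + pₖ₋₂, qₖ = aₖqₖ₋₁ + qₖ₋₂ (with p₋₁=1, p₋₂=0, q₋₁=0, q₋₂=1):
  k=0: a=15, p=15, q=1
  k=1: a=3, p=46, q=3
  k=2: a=2, p=107, q=7
  k=3: a=19, p=2079, q=136
  k=4: a=1, p=2186, q=143
  k=5: a=6, p=15195, q=994
  k=6: a=3, p=47771, q=3125

47771/3125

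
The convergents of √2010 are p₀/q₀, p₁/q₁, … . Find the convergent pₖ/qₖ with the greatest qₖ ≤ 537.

23896/533

√2010 = [44; 1, 4, 1, 88, …] (period length 4).
Convergents:
  p_0/q_0 = 44/1
  p_1/q_1 = 45/1
  p_2/q_2 = 224/5
  p_3/q_3 = 269/6
  p_4/q_4 = 23896/533
  p_5/q_5 = 24165/539
q_4 = 533 ≤ 537 < 539 = q_5, so the answer is 23896/533.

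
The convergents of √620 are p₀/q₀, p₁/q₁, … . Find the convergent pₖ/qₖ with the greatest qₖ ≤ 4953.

111576/4481

√620 = [24; 1, 8, 1, 48, …] (period length 4).
Convergents:
  p_0/q_0 = 24/1
  p_1/q_1 = 25/1
  p_2/q_2 = 224/9
  p_3/q_3 = 249/10
  p_4/q_4 = 12176/489
  p_5/q_5 = 12425/499
  p_6/q_6 = 111576/4481
  p_7/q_7 = 124001/4980
q_6 = 4481 ≤ 4953 < 4980 = q_7, so the answer is 111576/4481.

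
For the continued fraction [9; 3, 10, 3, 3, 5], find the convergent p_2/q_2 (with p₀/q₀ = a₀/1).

Using pₖ = aₖpₖ₋₁ + pₖ₋₂, qₖ = aₖqₖ₋₁ + qₖ₋₂ (with p₋₁=1, p₋₂=0, q₋₁=0, q₋₂=1):
  k=0: a=9, p=9, q=1
  k=1: a=3, p=28, q=3
  k=2: a=10, p=289, q=31

289/31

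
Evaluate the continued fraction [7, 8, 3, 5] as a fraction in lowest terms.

947/133

Using pₖ = aₖpₖ₋₁ + pₖ₋₂ and qₖ = aₖqₖ₋₁ + qₖ₋₂:
  k=0: a=7, p=7, q=1
  k=1: a=8, p=57, q=8
  k=2: a=3, p=178, q=25
  k=3: a=5, p=947, q=133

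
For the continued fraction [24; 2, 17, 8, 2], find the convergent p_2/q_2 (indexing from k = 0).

857/35

Using pₖ = aₖpₖ₋₁ + pₖ₋₂, qₖ = aₖqₖ₋₁ + qₖ₋₂ (with p₋₁=1, p₋₂=0, q₋₁=0, q₋₂=1):
  k=0: a=24, p=24, q=1
  k=1: a=2, p=49, q=2
  k=2: a=17, p=857, q=35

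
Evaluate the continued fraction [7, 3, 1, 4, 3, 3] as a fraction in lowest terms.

1467/202

Fold from the inside: start with 3/1.
  3 + 1/3 = 10/3
  4 + 3/10 = 43/10
  1 + 10/43 = 53/43
  3 + 43/53 = 202/53
  7 + 53/202 = 1467/202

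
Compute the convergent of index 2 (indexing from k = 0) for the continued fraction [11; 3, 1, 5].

45/4

Using pₖ = aₖpₖ₋₁ + pₖ₋₂, qₖ = aₖqₖ₋₁ + qₖ₋₂ (with p₋₁=1, p₋₂=0, q₋₁=0, q₋₂=1):
  k=0: a=11, p=11, q=1
  k=1: a=3, p=34, q=3
  k=2: a=1, p=45, q=4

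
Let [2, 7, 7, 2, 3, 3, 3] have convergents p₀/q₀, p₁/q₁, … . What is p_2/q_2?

Using pₖ = aₖpₖ₋₁ + pₖ₋₂, qₖ = aₖqₖ₋₁ + qₖ₋₂ (with p₋₁=1, p₋₂=0, q₋₁=0, q₋₂=1):
  k=0: a=2, p=2, q=1
  k=1: a=7, p=15, q=7
  k=2: a=7, p=107, q=50

107/50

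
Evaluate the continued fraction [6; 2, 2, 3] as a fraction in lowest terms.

109/17

Fold from the inside: start with 3/1.
  2 + 1/3 = 7/3
  2 + 3/7 = 17/7
  6 + 7/17 = 109/17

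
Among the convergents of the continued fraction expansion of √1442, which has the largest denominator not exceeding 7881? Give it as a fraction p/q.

109630/2887

√1442 = [37; 1, 36, 1, 74, …] (period length 4).
Convergents:
  p_0/q_0 = 37/1
  p_1/q_1 = 38/1
  p_2/q_2 = 1405/37
  p_3/q_3 = 1443/38
  p_4/q_4 = 108187/2849
  p_5/q_5 = 109630/2887
  p_6/q_6 = 4054867/106781
q_5 = 2887 ≤ 7881 < 106781 = q_6, so the answer is 109630/2887.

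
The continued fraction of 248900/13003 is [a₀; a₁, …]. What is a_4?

248900 = 19·13003 + 1843   →  a_0 = 19
13003 = 7·1843 + 102   →  a_1 = 7
1843 = 18·102 + 7   →  a_2 = 18
102 = 14·7 + 4   →  a_3 = 14
7 = 1·4 + 3   →  a_4 = 1

1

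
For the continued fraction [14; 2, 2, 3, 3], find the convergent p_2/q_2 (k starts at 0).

Using pₖ = aₖpₖ₋₁ + pₖ₋₂, qₖ = aₖqₖ₋₁ + qₖ₋₂ (with p₋₁=1, p₋₂=0, q₋₁=0, q₋₂=1):
  k=0: a=14, p=14, q=1
  k=1: a=2, p=29, q=2
  k=2: a=2, p=72, q=5

72/5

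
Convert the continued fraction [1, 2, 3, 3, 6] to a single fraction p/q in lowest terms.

208/145

Fold from the inside: start with 6/1.
  3 + 1/6 = 19/6
  3 + 6/19 = 63/19
  2 + 19/63 = 145/63
  1 + 63/145 = 208/145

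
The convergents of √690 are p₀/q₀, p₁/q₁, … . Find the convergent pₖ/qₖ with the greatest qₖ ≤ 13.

√690 = [26; 3, 1, 2, 1, 3, 52, …] (period length 6).
Convergents:
  p_0/q_0 = 26/1
  p_1/q_1 = 79/3
  p_2/q_2 = 105/4
  p_3/q_3 = 289/11
  p_4/q_4 = 394/15
q_3 = 11 ≤ 13 < 15 = q_4, so the answer is 289/11.

289/11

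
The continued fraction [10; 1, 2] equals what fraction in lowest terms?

32/3

Fold from the inside: start with 2/1.
  1 + 1/2 = 3/2
  10 + 2/3 = 32/3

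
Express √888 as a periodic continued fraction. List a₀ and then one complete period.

[29; 1, 3, 1, 58]

a₀ = ⌊√888⌋ = 29.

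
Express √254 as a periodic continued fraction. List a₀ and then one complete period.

[15; 1, 14, 1, 30]

a₀ = ⌊√254⌋ = 15.
With m₀=0, d₀=1 and mₖ₊₁ = dₖaₖ − mₖ, dₖ₊₁ = (n − mₖ₊₁²)/dₖ, aₖ₊₁ = ⌊(a₀+mₖ₊₁)/dₖ₊₁⌋:
  k=1: m=15, d=29, a=1
  k=2: m=14, d=2, a=14
  k=3: m=14, d=29, a=1
  k=4: m=15, d=1, a=30
d=1 and a=2a₀=30 at k=4, so the next step gives (m, d) = (15, 29) again — its k=1 value — and the period has length 4.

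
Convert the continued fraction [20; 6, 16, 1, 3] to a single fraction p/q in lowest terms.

Using pₖ = aₖpₖ₋₁ + pₖ₋₂ and qₖ = aₖqₖ₋₁ + qₖ₋₂:
  k=0: a=20, p=20, q=1
  k=1: a=6, p=121, q=6
  k=2: a=16, p=1956, q=97
  k=3: a=1, p=2077, q=103
  k=4: a=3, p=8187, q=406

8187/406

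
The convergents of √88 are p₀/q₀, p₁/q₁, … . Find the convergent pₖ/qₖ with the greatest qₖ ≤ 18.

75/8

√88 = [9; 2, 1, 1, 1, 2, 18, …] (period length 6).
Convergents:
  p_0/q_0 = 9/1
  p_1/q_1 = 19/2
  p_2/q_2 = 28/3
  p_3/q_3 = 47/5
  p_4/q_4 = 75/8
  p_5/q_5 = 197/21
q_4 = 8 ≤ 18 < 21 = q_5, so the answer is 75/8.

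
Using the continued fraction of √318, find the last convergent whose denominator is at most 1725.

√318 = [17; 1, 4, 1, 34, …] (period length 4).
Convergents:
  p_0/q_0 = 17/1
  p_1/q_1 = 18/1
  p_2/q_2 = 89/5
  p_3/q_3 = 107/6
  p_4/q_4 = 3727/209
  p_5/q_5 = 3834/215
  p_6/q_6 = 19063/1069
  p_7/q_7 = 22897/1284
  p_8/q_8 = 797561/44725
q_7 = 1284 ≤ 1725 < 44725 = q_8, so the answer is 22897/1284.

22897/1284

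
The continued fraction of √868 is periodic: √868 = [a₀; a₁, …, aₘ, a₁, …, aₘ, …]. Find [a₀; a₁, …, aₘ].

[29; 2, 6, 19, 2, 19, 6, 2, 58]

a₀ = ⌊√868⌋ = 29.
With m₀=0, d₀=1 and mₖ₊₁ = dₖaₖ − mₖ, dₖ₊₁ = (n − mₖ₊₁²)/dₖ, aₖ₊₁ = ⌊(a₀+mₖ₊₁)/dₖ₊₁⌋:
  k=1: m=29, d=27, a=2
  k=2: m=25, d=9, a=6
  k=3: m=29, d=3, a=19
  k=4: m=28, d=28, a=2
  k=5: m=28, d=3, a=19
  k=6: m=29, d=9, a=6
  k=7: m=25, d=27, a=2
  k=8: m=29, d=1, a=58
d=1 and a=2a₀=58 at k=8, so the next step gives (m, d) = (29, 27) again — its k=1 value — and the period has length 8.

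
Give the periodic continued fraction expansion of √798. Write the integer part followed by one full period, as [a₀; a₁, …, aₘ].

a₀ = ⌊√798⌋ = 28.
With m₀=0, d₀=1 and mₖ₊₁ = dₖaₖ − mₖ, dₖ₊₁ = (n − mₖ₊₁²)/dₖ, aₖ₊₁ = ⌊(a₀+mₖ₊₁)/dₖ₊₁⌋:
  k=1: m=28, d=14, a=4
  k=2: m=28, d=1, a=56
d=1 and a=2a₀=56 at k=2, so the next step gives (m, d) = (28, 14) again — its k=1 value — and the period has length 2.

[28; 4, 56]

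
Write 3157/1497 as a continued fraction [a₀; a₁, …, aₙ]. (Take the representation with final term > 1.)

[2; 9, 5, 2, 3, 4]

3157 = 2×1497 + 163
1497 = 9×163 + 30
163 = 5×30 + 13
30 = 2×13 + 4
13 = 3×4 + 1
4 = 4×1 + 0  (stop)
So 3157/1497 = [2; 9, 5, 2, 3, 4].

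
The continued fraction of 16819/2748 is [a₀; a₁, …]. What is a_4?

4

16819 = 6·2748 + 331   →  a_0 = 6
2748 = 8·331 + 100   →  a_1 = 8
331 = 3·100 + 31   →  a_2 = 3
100 = 3·31 + 7   →  a_3 = 3
31 = 4·7 + 3   →  a_4 = 4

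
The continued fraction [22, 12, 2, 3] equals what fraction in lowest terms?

1921/87

Fold from the inside: start with 3/1.
  2 + 1/3 = 7/3
  12 + 3/7 = 87/7
  22 + 7/87 = 1921/87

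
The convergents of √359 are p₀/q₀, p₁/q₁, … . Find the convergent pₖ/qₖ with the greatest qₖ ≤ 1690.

13661/721

√359 = [18; 1, 17, 1, 36, …] (period length 4).
Convergents:
  p_0/q_0 = 18/1
  p_1/q_1 = 19/1
  p_2/q_2 = 341/18
  p_3/q_3 = 360/19
  p_4/q_4 = 13301/702
  p_5/q_5 = 13661/721
  p_6/q_6 = 245538/12959
q_5 = 721 ≤ 1690 < 12959 = q_6, so the answer is 13661/721.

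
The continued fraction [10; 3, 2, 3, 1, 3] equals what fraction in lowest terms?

1204/117

Fold from the inside: start with 3/1.
  1 + 1/3 = 4/3
  3 + 3/4 = 15/4
  2 + 4/15 = 34/15
  3 + 15/34 = 117/34
  10 + 34/117 = 1204/117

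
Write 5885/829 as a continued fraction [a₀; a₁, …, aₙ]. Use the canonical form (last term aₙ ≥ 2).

5885 = 7×829 + 82
829 = 10×82 + 9
82 = 9×9 + 1
9 = 9×1 + 0  (stop)
So 5885/829 = [7; 10, 9, 9].

[7; 10, 9, 9]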